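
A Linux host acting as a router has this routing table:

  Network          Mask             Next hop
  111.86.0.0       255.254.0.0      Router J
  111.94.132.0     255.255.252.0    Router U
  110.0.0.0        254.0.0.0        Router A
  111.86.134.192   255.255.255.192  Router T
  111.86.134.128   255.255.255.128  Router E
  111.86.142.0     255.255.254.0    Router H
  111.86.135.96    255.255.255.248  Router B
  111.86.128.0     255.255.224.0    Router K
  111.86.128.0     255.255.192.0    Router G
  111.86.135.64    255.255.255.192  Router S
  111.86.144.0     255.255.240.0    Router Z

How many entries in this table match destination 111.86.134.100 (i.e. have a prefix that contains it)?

Prefixes containing 111.86.134.100:
  110.0.0.0/7 (110.0.0.0 - 111.255.255.255)
  111.86.0.0/15 (111.86.0.0 - 111.87.255.255)
  111.86.128.0/18 (111.86.128.0 - 111.86.191.255)
  111.86.128.0/19 (111.86.128.0 - 111.86.159.255)
Total matching entries: 4.

4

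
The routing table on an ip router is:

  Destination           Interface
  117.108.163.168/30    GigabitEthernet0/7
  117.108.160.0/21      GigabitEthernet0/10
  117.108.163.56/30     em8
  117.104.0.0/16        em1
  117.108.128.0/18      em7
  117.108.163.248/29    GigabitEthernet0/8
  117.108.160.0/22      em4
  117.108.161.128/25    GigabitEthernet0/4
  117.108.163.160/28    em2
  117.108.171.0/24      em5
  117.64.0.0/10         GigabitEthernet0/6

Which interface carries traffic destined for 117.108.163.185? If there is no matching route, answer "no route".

em4

Routes whose prefix contains 117.108.163.185:
  117.64.0.0/10 (117.64.0.0 - 117.127.255.255) -> GigabitEthernet0/6
  117.108.128.0/18 (117.108.128.0 - 117.108.191.255) -> em7
  117.108.160.0/21 (117.108.160.0 - 117.108.167.255) -> GigabitEthernet0/10
  117.108.160.0/22 (117.108.160.0 - 117.108.163.255) -> em4
More-specific entries that do NOT match:
  117.108.163.168/30 (117.108.163.168 - 117.108.163.171) does not contain 117.108.163.185
  117.108.163.56/30 (117.108.163.56 - 117.108.163.59) does not contain 117.108.163.185
  117.108.163.248/29 (117.108.163.248 - 117.108.163.255) does not contain 117.108.163.185
  117.108.163.160/28 (117.108.163.160 - 117.108.163.175) does not contain 117.108.163.185
  117.108.161.128/25 (117.108.161.128 - 117.108.161.255) does not contain 117.108.163.185
  117.108.171.0/24 (117.108.171.0 - 117.108.171.255) does not contain 117.108.163.185
Longest matching prefix is /22 -> interface em4.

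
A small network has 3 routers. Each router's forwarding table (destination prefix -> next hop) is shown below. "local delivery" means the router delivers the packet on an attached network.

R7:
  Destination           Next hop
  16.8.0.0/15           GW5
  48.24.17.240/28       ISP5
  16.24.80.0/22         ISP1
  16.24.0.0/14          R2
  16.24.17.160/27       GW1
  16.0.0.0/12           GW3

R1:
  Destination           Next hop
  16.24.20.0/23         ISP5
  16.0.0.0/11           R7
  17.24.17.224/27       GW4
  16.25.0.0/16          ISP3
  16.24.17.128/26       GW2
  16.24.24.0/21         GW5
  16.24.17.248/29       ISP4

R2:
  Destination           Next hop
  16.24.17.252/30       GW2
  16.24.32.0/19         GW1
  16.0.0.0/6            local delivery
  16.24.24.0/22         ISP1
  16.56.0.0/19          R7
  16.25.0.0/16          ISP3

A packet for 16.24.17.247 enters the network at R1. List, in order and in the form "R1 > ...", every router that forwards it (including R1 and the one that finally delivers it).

At R1: longest match for 16.24.17.247 is 16.0.0.0/11 -> R7
At R7: longest match for 16.24.17.247 is 16.24.0.0/14 -> R2
At R2: longest match for 16.24.17.247 is 16.0.0.0/6 -> local delivery

R1 > R7 > R2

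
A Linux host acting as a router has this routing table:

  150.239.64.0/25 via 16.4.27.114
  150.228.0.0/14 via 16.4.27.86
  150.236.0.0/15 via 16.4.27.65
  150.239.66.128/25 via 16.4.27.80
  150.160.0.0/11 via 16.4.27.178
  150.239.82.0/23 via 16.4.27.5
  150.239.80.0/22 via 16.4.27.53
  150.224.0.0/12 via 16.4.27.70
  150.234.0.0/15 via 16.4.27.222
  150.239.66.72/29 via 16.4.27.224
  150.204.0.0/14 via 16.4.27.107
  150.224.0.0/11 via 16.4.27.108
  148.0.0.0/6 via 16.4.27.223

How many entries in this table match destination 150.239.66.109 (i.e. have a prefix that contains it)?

3

Prefixes containing 150.239.66.109:
  148.0.0.0/6 (148.0.0.0 - 151.255.255.255)
  150.224.0.0/11 (150.224.0.0 - 150.255.255.255)
  150.224.0.0/12 (150.224.0.0 - 150.239.255.255)
Total matching entries: 3.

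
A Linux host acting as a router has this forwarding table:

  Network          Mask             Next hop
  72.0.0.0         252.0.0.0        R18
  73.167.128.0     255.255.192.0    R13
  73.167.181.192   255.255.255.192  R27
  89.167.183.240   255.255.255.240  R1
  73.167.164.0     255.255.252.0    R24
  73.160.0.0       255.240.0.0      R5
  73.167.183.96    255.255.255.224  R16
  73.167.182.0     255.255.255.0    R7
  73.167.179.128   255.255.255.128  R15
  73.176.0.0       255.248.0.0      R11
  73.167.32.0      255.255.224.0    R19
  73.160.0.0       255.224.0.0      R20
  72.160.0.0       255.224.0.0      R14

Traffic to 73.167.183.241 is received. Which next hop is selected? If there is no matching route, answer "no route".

Routes whose prefix contains 73.167.183.241:
  72.0.0.0/6 (72.0.0.0 - 75.255.255.255) -> R18
  73.160.0.0/11 (73.160.0.0 - 73.191.255.255) -> R20
  73.160.0.0/12 (73.160.0.0 - 73.175.255.255) -> R5
  73.167.128.0/18 (73.167.128.0 - 73.167.191.255) -> R13
More-specific entries that do NOT match:
  89.167.183.240/28 (89.167.183.240 - 89.167.183.255) does not contain 73.167.183.241
  73.167.183.96/27 (73.167.183.96 - 73.167.183.127) does not contain 73.167.183.241
  73.167.181.192/26 (73.167.181.192 - 73.167.181.255) does not contain 73.167.183.241
  73.167.179.128/25 (73.167.179.128 - 73.167.179.255) does not contain 73.167.183.241
  73.167.182.0/24 (73.167.182.0 - 73.167.182.255) does not contain 73.167.183.241
  73.167.164.0/22 (73.167.164.0 - 73.167.167.255) does not contain 73.167.183.241
  73.167.32.0/19 (73.167.32.0 - 73.167.63.255) does not contain 73.167.183.241
Longest matching prefix is /18 -> next hop R13.

R13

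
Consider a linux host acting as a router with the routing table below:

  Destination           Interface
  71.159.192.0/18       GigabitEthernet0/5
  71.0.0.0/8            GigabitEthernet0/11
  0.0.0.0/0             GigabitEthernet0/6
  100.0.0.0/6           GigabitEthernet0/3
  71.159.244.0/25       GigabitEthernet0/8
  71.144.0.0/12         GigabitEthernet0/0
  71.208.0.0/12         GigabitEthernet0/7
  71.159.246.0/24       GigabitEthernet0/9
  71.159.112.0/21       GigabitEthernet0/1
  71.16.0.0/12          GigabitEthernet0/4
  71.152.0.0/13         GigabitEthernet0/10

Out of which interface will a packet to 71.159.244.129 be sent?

Routes whose prefix contains 71.159.244.129:
  0.0.0.0/0 (default, matches everything) -> GigabitEthernet0/6
  71.0.0.0/8 (71.0.0.0 - 71.255.255.255) -> GigabitEthernet0/11
  71.144.0.0/12 (71.144.0.0 - 71.159.255.255) -> GigabitEthernet0/0
  71.152.0.0/13 (71.152.0.0 - 71.159.255.255) -> GigabitEthernet0/10
  71.159.192.0/18 (71.159.192.0 - 71.159.255.255) -> GigabitEthernet0/5
More-specific entries that do NOT match:
  71.159.244.0/25 (71.159.244.0 - 71.159.244.127) does not contain 71.159.244.129
  71.159.246.0/24 (71.159.246.0 - 71.159.246.255) does not contain 71.159.244.129
  71.159.112.0/21 (71.159.112.0 - 71.159.119.255) does not contain 71.159.244.129
Longest matching prefix is /18 -> interface GigabitEthernet0/5.

GigabitEthernet0/5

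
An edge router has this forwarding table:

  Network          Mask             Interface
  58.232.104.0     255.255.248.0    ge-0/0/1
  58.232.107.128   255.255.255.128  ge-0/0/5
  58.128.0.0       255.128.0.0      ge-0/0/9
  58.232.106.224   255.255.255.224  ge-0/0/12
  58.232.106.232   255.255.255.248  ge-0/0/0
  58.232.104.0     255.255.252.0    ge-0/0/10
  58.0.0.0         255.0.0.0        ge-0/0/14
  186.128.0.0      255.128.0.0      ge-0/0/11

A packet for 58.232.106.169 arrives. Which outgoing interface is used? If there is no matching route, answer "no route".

ge-0/0/10

Routes whose prefix contains 58.232.106.169:
  58.0.0.0/8 (58.0.0.0 - 58.255.255.255) -> ge-0/0/14
  58.128.0.0/9 (58.128.0.0 - 58.255.255.255) -> ge-0/0/9
  58.232.104.0/21 (58.232.104.0 - 58.232.111.255) -> ge-0/0/1
  58.232.104.0/22 (58.232.104.0 - 58.232.107.255) -> ge-0/0/10
More-specific entries that do NOT match:
  58.232.106.232/29 (58.232.106.232 - 58.232.106.239) does not contain 58.232.106.169
  58.232.106.224/27 (58.232.106.224 - 58.232.106.255) does not contain 58.232.106.169
  58.232.107.128/25 (58.232.107.128 - 58.232.107.255) does not contain 58.232.106.169
Longest matching prefix is /22 -> interface ge-0/0/10.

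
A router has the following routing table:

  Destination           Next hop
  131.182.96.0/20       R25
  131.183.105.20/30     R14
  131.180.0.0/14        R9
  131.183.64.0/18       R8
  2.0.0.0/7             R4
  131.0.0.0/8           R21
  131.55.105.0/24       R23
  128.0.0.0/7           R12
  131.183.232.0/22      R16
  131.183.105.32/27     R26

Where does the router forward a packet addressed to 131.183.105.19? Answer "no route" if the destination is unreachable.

R8

Routes whose prefix contains 131.183.105.19:
  131.0.0.0/8 (131.0.0.0 - 131.255.255.255) -> R21
  131.180.0.0/14 (131.180.0.0 - 131.183.255.255) -> R9
  131.183.64.0/18 (131.183.64.0 - 131.183.127.255) -> R8
More-specific entries that do NOT match:
  131.183.105.20/30 (131.183.105.20 - 131.183.105.23) does not contain 131.183.105.19
  131.183.105.32/27 (131.183.105.32 - 131.183.105.63) does not contain 131.183.105.19
  131.55.105.0/24 (131.55.105.0 - 131.55.105.255) does not contain 131.183.105.19
  131.183.232.0/22 (131.183.232.0 - 131.183.235.255) does not contain 131.183.105.19
  131.182.96.0/20 (131.182.96.0 - 131.182.111.255) does not contain 131.183.105.19
Longest matching prefix is /18 -> next hop R8.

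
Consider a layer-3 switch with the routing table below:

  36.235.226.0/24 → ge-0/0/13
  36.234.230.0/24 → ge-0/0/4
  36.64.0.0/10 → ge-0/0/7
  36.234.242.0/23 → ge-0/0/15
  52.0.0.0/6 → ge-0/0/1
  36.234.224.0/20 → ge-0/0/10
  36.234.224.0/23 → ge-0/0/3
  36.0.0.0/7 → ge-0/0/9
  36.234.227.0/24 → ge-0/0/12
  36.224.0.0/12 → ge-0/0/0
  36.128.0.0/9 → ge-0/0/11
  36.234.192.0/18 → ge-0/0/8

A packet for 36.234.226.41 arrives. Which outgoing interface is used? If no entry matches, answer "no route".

ge-0/0/10

Routes whose prefix contains 36.234.226.41:
  36.0.0.0/7 (36.0.0.0 - 37.255.255.255) -> ge-0/0/9
  36.128.0.0/9 (36.128.0.0 - 36.255.255.255) -> ge-0/0/11
  36.224.0.0/12 (36.224.0.0 - 36.239.255.255) -> ge-0/0/0
  36.234.192.0/18 (36.234.192.0 - 36.234.255.255) -> ge-0/0/8
  36.234.224.0/20 (36.234.224.0 - 36.234.239.255) -> ge-0/0/10
More-specific entries that do NOT match:
  36.235.226.0/24 (36.235.226.0 - 36.235.226.255) does not contain 36.234.226.41
  36.234.230.0/24 (36.234.230.0 - 36.234.230.255) does not contain 36.234.226.41
  36.234.227.0/24 (36.234.227.0 - 36.234.227.255) does not contain 36.234.226.41
  36.234.242.0/23 (36.234.242.0 - 36.234.243.255) does not contain 36.234.226.41
  36.234.224.0/23 (36.234.224.0 - 36.234.225.255) does not contain 36.234.226.41
Longest matching prefix is /20 -> interface ge-0/0/10.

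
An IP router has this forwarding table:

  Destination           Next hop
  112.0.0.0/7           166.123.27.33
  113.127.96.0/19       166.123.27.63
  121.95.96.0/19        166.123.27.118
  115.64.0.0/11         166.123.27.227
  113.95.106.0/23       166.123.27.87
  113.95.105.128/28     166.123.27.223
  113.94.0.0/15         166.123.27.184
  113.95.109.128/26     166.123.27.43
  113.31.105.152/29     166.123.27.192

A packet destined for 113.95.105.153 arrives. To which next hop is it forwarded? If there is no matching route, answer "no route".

166.123.27.184

Routes whose prefix contains 113.95.105.153:
  112.0.0.0/7 (112.0.0.0 - 113.255.255.255) -> 166.123.27.33
  113.94.0.0/15 (113.94.0.0 - 113.95.255.255) -> 166.123.27.184
More-specific entries that do NOT match:
  113.31.105.152/29 (113.31.105.152 - 113.31.105.159) does not contain 113.95.105.153
  113.95.105.128/28 (113.95.105.128 - 113.95.105.143) does not contain 113.95.105.153
  113.95.109.128/26 (113.95.109.128 - 113.95.109.191) does not contain 113.95.105.153
  113.95.106.0/23 (113.95.106.0 - 113.95.107.255) does not contain 113.95.105.153
  113.127.96.0/19 (113.127.96.0 - 113.127.127.255) does not contain 113.95.105.153
  121.95.96.0/19 (121.95.96.0 - 121.95.127.255) does not contain 113.95.105.153
Longest matching prefix is /15 -> next hop 166.123.27.184.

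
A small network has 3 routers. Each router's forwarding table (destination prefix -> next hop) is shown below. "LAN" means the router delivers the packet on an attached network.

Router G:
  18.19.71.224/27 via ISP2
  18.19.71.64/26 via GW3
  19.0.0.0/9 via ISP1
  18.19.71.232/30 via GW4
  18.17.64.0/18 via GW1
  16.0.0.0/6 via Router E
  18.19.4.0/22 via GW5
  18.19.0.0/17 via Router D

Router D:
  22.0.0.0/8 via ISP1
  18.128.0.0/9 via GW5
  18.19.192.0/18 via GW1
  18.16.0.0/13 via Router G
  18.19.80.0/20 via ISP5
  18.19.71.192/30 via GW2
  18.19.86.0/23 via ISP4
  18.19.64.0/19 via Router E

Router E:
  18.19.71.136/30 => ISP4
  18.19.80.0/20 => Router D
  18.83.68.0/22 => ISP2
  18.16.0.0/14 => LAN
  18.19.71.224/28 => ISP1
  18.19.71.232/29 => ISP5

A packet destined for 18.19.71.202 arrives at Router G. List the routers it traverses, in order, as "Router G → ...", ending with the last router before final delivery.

Router G → Router D → Router E

At Router G: longest match for 18.19.71.202 is 18.19.0.0/17 -> Router D
At Router D: longest match for 18.19.71.202 is 18.19.64.0/19 -> Router E
At Router E: longest match for 18.19.71.202 is 18.16.0.0/14 -> LAN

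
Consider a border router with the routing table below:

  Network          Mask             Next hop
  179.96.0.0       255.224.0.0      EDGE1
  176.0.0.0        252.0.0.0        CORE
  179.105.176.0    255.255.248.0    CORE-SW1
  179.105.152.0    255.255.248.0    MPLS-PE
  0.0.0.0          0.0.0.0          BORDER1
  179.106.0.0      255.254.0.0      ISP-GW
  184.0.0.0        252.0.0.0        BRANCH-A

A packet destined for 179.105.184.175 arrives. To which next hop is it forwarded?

EDGE1

Routes whose prefix contains 179.105.184.175:
  0.0.0.0/0 (default, matches everything) -> BORDER1
  176.0.0.0/6 (176.0.0.0 - 179.255.255.255) -> CORE
  179.96.0.0/11 (179.96.0.0 - 179.127.255.255) -> EDGE1
More-specific entries that do NOT match:
  179.105.176.0/21 (179.105.176.0 - 179.105.183.255) does not contain 179.105.184.175
  179.105.152.0/21 (179.105.152.0 - 179.105.159.255) does not contain 179.105.184.175
  179.106.0.0/15 (179.106.0.0 - 179.107.255.255) does not contain 179.105.184.175
Longest matching prefix is /11 -> next hop EDGE1.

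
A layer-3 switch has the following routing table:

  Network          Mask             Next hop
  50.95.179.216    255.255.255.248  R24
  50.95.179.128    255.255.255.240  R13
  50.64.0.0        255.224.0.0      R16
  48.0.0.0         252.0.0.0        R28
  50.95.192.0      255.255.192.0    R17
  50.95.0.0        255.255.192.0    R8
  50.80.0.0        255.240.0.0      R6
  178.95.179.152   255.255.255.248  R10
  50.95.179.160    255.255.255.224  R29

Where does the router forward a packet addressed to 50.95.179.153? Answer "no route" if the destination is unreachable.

Routes whose prefix contains 50.95.179.153:
  48.0.0.0/6 (48.0.0.0 - 51.255.255.255) -> R28
  50.64.0.0/11 (50.64.0.0 - 50.95.255.255) -> R16
  50.80.0.0/12 (50.80.0.0 - 50.95.255.255) -> R6
More-specific entries that do NOT match:
  50.95.179.216/29 (50.95.179.216 - 50.95.179.223) does not contain 50.95.179.153
  178.95.179.152/29 (178.95.179.152 - 178.95.179.159) does not contain 50.95.179.153
  50.95.179.128/28 (50.95.179.128 - 50.95.179.143) does not contain 50.95.179.153
  50.95.179.160/27 (50.95.179.160 - 50.95.179.191) does not contain 50.95.179.153
  50.95.192.0/18 (50.95.192.0 - 50.95.255.255) does not contain 50.95.179.153
  50.95.0.0/18 (50.95.0.0 - 50.95.63.255) does not contain 50.95.179.153
Longest matching prefix is /12 -> next hop R6.

R6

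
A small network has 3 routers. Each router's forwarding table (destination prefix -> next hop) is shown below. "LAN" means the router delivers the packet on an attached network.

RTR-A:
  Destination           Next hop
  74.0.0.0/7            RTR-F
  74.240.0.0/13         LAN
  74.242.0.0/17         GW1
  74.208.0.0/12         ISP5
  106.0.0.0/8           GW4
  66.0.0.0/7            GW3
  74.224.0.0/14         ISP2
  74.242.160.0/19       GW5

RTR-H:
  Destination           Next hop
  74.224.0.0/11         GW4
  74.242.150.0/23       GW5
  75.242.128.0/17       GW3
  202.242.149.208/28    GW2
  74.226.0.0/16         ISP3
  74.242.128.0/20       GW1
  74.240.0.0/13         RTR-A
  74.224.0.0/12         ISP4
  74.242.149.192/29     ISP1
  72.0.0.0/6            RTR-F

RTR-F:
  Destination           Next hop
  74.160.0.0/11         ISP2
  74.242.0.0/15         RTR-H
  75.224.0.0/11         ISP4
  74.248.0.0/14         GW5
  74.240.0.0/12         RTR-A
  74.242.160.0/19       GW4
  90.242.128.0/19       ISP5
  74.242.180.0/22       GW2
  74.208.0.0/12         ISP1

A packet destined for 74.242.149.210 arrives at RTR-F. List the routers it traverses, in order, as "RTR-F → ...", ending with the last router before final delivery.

RTR-F → RTR-H → RTR-A

At RTR-F: longest match for 74.242.149.210 is 74.242.0.0/15 -> RTR-H
At RTR-H: longest match for 74.242.149.210 is 74.240.0.0/13 -> RTR-A
At RTR-A: longest match for 74.242.149.210 is 74.240.0.0/13 -> LAN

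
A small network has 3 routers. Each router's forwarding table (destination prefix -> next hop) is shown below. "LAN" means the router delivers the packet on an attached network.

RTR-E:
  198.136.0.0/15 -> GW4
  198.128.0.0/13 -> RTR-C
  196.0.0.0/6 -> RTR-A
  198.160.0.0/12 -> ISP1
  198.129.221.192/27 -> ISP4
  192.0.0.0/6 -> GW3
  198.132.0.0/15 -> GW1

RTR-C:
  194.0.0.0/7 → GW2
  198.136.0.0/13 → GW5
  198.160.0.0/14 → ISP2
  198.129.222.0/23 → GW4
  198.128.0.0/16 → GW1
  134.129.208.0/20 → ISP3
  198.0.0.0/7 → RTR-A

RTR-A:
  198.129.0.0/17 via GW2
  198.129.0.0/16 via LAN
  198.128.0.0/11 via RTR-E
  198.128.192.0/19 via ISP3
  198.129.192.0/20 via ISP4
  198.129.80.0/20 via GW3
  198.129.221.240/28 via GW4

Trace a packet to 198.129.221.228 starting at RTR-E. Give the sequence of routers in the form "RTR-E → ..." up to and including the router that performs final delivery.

RTR-E → RTR-C → RTR-A

At RTR-E: longest match for 198.129.221.228 is 198.128.0.0/13 -> RTR-C
At RTR-C: longest match for 198.129.221.228 is 198.0.0.0/7 -> RTR-A
At RTR-A: longest match for 198.129.221.228 is 198.129.0.0/16 -> LAN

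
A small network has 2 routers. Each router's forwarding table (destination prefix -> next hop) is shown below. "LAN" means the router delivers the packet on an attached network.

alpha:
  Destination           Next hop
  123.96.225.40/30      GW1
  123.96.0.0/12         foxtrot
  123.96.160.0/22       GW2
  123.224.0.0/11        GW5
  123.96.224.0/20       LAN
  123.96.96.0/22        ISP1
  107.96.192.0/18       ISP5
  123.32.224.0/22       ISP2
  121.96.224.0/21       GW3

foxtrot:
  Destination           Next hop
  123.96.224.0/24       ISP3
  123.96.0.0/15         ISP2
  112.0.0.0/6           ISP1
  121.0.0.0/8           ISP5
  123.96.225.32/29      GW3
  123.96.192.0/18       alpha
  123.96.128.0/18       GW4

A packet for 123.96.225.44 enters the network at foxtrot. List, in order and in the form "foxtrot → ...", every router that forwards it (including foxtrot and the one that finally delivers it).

foxtrot → alpha

At foxtrot: longest match for 123.96.225.44 is 123.96.192.0/18 -> alpha
At alpha: longest match for 123.96.225.44 is 123.96.224.0/20 -> LAN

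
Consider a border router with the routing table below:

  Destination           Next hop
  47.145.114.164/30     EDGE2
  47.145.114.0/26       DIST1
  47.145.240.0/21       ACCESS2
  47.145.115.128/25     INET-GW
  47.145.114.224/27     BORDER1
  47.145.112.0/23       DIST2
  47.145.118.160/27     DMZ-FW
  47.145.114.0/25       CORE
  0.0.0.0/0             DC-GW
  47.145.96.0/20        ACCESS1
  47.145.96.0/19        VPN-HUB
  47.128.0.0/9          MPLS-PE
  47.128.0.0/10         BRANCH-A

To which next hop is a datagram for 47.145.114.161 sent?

Routes whose prefix contains 47.145.114.161:
  0.0.0.0/0 (default, matches everything) -> DC-GW
  47.128.0.0/9 (47.128.0.0 - 47.255.255.255) -> MPLS-PE
  47.128.0.0/10 (47.128.0.0 - 47.191.255.255) -> BRANCH-A
  47.145.96.0/19 (47.145.96.0 - 47.145.127.255) -> VPN-HUB
More-specific entries that do NOT match:
  47.145.114.164/30 (47.145.114.164 - 47.145.114.167) does not contain 47.145.114.161
  47.145.114.224/27 (47.145.114.224 - 47.145.114.255) does not contain 47.145.114.161
  47.145.118.160/27 (47.145.118.160 - 47.145.118.191) does not contain 47.145.114.161
  47.145.114.0/26 (47.145.114.0 - 47.145.114.63) does not contain 47.145.114.161
  47.145.115.128/25 (47.145.115.128 - 47.145.115.255) does not contain 47.145.114.161
  47.145.114.0/25 (47.145.114.0 - 47.145.114.127) does not contain 47.145.114.161
  47.145.112.0/23 (47.145.112.0 - 47.145.113.255) does not contain 47.145.114.161
  47.145.240.0/21 (47.145.240.0 - 47.145.247.255) does not contain 47.145.114.161
  47.145.96.0/20 (47.145.96.0 - 47.145.111.255) does not contain 47.145.114.161
Longest matching prefix is /19 -> next hop VPN-HUB.

VPN-HUB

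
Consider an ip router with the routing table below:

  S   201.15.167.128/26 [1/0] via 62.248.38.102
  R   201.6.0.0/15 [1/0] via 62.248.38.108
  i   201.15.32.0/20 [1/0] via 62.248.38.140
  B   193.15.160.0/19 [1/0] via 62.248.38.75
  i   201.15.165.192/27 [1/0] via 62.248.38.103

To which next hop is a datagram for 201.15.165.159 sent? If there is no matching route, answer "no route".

no route

No entry's prefix contains 201.15.165.159; there is no default route.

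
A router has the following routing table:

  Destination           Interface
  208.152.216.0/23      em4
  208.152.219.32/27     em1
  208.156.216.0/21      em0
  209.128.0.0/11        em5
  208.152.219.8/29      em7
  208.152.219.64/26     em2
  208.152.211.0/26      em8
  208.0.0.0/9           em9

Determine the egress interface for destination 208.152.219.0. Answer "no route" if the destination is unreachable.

No entry's prefix contains 208.152.219.0; there is no default route.

no route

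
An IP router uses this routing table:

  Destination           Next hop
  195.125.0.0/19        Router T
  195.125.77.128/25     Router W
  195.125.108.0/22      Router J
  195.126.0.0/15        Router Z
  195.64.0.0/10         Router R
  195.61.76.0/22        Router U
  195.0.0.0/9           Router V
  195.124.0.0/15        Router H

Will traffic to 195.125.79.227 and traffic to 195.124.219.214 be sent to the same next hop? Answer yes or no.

yes

195.125.79.227: longest match 195.124.0.0/15 -> Router H
195.124.219.214: longest match 195.124.0.0/15 -> Router H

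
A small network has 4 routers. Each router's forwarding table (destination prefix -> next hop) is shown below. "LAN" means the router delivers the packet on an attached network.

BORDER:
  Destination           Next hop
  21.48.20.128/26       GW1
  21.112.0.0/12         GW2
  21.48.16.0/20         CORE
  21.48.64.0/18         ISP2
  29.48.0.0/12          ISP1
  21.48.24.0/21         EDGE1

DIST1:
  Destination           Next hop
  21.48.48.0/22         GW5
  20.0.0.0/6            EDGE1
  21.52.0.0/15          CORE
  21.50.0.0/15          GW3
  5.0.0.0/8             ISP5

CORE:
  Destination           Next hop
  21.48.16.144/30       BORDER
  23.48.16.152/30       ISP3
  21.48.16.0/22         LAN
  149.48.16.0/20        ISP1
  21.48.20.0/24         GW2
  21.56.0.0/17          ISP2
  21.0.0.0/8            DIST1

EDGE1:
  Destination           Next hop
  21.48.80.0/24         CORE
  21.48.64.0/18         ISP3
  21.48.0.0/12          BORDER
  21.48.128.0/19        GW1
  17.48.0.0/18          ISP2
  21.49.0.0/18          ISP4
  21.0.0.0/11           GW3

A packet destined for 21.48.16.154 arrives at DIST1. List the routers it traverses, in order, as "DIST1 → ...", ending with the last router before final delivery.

At DIST1: longest match for 21.48.16.154 is 20.0.0.0/6 -> EDGE1
At EDGE1: longest match for 21.48.16.154 is 21.48.0.0/12 -> BORDER
At BORDER: longest match for 21.48.16.154 is 21.48.16.0/20 -> CORE
At CORE: longest match for 21.48.16.154 is 21.48.16.0/22 -> LAN

DIST1 → EDGE1 → BORDER → CORE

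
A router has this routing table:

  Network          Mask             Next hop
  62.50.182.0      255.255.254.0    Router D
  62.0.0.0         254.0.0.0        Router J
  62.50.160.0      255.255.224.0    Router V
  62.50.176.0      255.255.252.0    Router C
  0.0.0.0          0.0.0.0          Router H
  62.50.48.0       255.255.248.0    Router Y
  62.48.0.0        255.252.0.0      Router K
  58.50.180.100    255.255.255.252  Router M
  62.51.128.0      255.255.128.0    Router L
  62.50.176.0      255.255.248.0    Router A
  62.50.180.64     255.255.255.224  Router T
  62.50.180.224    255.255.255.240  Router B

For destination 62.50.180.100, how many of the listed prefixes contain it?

Prefixes containing 62.50.180.100:
  0.0.0.0/0 (default, matches everything)
  62.0.0.0/7 (62.0.0.0 - 63.255.255.255)
  62.48.0.0/14 (62.48.0.0 - 62.51.255.255)
  62.50.160.0/19 (62.50.160.0 - 62.50.191.255)
  62.50.176.0/21 (62.50.176.0 - 62.50.183.255)
Total matching entries: 5.

5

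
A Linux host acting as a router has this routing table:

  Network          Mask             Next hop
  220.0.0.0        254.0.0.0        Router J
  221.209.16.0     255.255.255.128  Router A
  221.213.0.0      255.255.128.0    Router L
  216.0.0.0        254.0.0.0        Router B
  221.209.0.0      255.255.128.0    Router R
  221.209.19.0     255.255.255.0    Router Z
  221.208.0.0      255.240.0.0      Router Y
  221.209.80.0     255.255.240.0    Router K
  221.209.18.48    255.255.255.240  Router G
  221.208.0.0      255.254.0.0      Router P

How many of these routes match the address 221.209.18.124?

Prefixes containing 221.209.18.124:
  220.0.0.0/7 (220.0.0.0 - 221.255.255.255)
  221.208.0.0/12 (221.208.0.0 - 221.223.255.255)
  221.208.0.0/15 (221.208.0.0 - 221.209.255.255)
  221.209.0.0/17 (221.209.0.0 - 221.209.127.255)
Total matching entries: 4.

4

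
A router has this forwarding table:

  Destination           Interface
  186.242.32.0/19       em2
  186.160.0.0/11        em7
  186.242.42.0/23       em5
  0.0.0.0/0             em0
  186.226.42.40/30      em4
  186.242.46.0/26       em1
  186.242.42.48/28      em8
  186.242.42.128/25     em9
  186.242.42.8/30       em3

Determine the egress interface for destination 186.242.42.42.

em5

Routes whose prefix contains 186.242.42.42:
  0.0.0.0/0 (default, matches everything) -> em0
  186.242.32.0/19 (186.242.32.0 - 186.242.63.255) -> em2
  186.242.42.0/23 (186.242.42.0 - 186.242.43.255) -> em5
More-specific entries that do NOT match:
  186.226.42.40/30 (186.226.42.40 - 186.226.42.43) does not contain 186.242.42.42
  186.242.42.8/30 (186.242.42.8 - 186.242.42.11) does not contain 186.242.42.42
  186.242.42.48/28 (186.242.42.48 - 186.242.42.63) does not contain 186.242.42.42
  186.242.46.0/26 (186.242.46.0 - 186.242.46.63) does not contain 186.242.42.42
  186.242.42.128/25 (186.242.42.128 - 186.242.42.255) does not contain 186.242.42.42
Longest matching prefix is /23 -> interface em5.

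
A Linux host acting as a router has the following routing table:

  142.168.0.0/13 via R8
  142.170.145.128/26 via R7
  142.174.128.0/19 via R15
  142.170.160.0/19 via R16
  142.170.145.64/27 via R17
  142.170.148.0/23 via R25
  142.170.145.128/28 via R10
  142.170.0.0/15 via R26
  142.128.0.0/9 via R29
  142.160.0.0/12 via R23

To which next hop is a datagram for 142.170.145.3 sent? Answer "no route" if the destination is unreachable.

R26

Routes whose prefix contains 142.170.145.3:
  142.128.0.0/9 (142.128.0.0 - 142.255.255.255) -> R29
  142.160.0.0/12 (142.160.0.0 - 142.175.255.255) -> R23
  142.168.0.0/13 (142.168.0.0 - 142.175.255.255) -> R8
  142.170.0.0/15 (142.170.0.0 - 142.171.255.255) -> R26
More-specific entries that do NOT match:
  142.170.145.128/28 (142.170.145.128 - 142.170.145.143) does not contain 142.170.145.3
  142.170.145.64/27 (142.170.145.64 - 142.170.145.95) does not contain 142.170.145.3
  142.170.145.128/26 (142.170.145.128 - 142.170.145.191) does not contain 142.170.145.3
  142.170.148.0/23 (142.170.148.0 - 142.170.149.255) does not contain 142.170.145.3
  142.174.128.0/19 (142.174.128.0 - 142.174.159.255) does not contain 142.170.145.3
  142.170.160.0/19 (142.170.160.0 - 142.170.191.255) does not contain 142.170.145.3
Longest matching prefix is /15 -> next hop R26.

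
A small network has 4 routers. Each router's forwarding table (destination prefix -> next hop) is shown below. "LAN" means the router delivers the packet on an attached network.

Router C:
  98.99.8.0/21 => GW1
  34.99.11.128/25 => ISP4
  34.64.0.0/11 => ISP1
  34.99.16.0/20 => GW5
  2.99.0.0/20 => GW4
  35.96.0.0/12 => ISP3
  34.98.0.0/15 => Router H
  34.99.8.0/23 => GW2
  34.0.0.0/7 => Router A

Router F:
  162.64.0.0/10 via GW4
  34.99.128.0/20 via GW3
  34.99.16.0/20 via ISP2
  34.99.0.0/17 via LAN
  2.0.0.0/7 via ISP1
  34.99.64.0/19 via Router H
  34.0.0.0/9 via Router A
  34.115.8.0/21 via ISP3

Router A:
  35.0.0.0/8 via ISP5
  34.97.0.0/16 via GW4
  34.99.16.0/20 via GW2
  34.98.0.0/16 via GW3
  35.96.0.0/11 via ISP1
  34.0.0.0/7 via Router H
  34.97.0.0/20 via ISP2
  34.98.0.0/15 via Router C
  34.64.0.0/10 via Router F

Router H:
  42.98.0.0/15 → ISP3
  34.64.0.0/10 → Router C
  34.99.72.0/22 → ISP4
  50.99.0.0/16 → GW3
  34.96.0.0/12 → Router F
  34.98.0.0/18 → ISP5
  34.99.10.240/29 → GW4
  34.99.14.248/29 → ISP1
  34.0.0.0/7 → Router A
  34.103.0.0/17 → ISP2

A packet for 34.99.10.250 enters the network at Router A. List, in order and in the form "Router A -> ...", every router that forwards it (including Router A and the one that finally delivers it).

Router A -> Router C -> Router H -> Router F

At Router A: longest match for 34.99.10.250 is 34.98.0.0/15 -> Router C
At Router C: longest match for 34.99.10.250 is 34.98.0.0/15 -> Router H
At Router H: longest match for 34.99.10.250 is 34.96.0.0/12 -> Router F
At Router F: longest match for 34.99.10.250 is 34.99.0.0/17 -> LAN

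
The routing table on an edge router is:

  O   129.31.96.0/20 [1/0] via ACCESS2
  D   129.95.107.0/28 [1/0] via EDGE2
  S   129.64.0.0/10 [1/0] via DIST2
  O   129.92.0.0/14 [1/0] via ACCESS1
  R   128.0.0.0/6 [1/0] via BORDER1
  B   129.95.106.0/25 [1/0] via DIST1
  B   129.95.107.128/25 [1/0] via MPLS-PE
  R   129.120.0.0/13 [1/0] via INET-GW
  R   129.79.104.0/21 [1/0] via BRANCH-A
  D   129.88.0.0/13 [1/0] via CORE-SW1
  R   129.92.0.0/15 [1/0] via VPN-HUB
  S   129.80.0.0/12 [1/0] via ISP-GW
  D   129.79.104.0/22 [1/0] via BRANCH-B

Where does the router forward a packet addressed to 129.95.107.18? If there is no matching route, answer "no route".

Routes whose prefix contains 129.95.107.18:
  128.0.0.0/6 (128.0.0.0 - 131.255.255.255) -> BORDER1
  129.64.0.0/10 (129.64.0.0 - 129.127.255.255) -> DIST2
  129.80.0.0/12 (129.80.0.0 - 129.95.255.255) -> ISP-GW
  129.88.0.0/13 (129.88.0.0 - 129.95.255.255) -> CORE-SW1
  129.92.0.0/14 (129.92.0.0 - 129.95.255.255) -> ACCESS1
More-specific entries that do NOT match:
  129.95.107.0/28 (129.95.107.0 - 129.95.107.15) does not contain 129.95.107.18
  129.95.106.0/25 (129.95.106.0 - 129.95.106.127) does not contain 129.95.107.18
  129.95.107.128/25 (129.95.107.128 - 129.95.107.255) does not contain 129.95.107.18
  129.79.104.0/22 (129.79.104.0 - 129.79.107.255) does not contain 129.95.107.18
  129.79.104.0/21 (129.79.104.0 - 129.79.111.255) does not contain 129.95.107.18
  129.31.96.0/20 (129.31.96.0 - 129.31.111.255) does not contain 129.95.107.18
  129.92.0.0/15 (129.92.0.0 - 129.93.255.255) does not contain 129.95.107.18
Longest matching prefix is /14 -> next hop ACCESS1.

ACCESS1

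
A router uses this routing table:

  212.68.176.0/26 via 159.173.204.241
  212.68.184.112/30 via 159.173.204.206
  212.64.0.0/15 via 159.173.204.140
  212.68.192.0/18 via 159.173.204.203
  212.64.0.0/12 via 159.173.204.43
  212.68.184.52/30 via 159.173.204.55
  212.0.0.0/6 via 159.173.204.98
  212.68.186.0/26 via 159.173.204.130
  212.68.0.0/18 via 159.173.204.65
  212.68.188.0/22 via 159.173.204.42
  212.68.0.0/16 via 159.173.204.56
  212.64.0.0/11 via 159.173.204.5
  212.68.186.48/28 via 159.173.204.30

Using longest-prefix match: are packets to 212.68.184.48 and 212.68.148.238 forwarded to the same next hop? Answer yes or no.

212.68.184.48: longest match 212.68.0.0/16 -> 159.173.204.56
212.68.148.238: longest match 212.68.0.0/16 -> 159.173.204.56

yes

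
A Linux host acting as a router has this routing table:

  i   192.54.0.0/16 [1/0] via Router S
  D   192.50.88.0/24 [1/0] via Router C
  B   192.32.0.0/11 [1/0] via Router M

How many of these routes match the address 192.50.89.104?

Prefixes containing 192.50.89.104:
  192.32.0.0/11 (192.32.0.0 - 192.63.255.255)
Total matching entries: 1.

1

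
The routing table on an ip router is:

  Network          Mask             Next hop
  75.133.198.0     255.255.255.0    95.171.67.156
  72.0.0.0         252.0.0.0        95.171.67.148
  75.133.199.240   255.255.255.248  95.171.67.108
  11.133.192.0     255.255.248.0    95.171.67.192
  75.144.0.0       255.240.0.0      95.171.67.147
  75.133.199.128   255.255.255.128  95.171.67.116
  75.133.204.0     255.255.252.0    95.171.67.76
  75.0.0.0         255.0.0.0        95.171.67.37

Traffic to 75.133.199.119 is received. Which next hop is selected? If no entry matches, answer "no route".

95.171.67.37

Routes whose prefix contains 75.133.199.119:
  72.0.0.0/6 (72.0.0.0 - 75.255.255.255) -> 95.171.67.148
  75.0.0.0/8 (75.0.0.0 - 75.255.255.255) -> 95.171.67.37
More-specific entries that do NOT match:
  75.133.199.240/29 (75.133.199.240 - 75.133.199.247) does not contain 75.133.199.119
  75.133.199.128/25 (75.133.199.128 - 75.133.199.255) does not contain 75.133.199.119
  75.133.198.0/24 (75.133.198.0 - 75.133.198.255) does not contain 75.133.199.119
  75.133.204.0/22 (75.133.204.0 - 75.133.207.255) does not contain 75.133.199.119
  11.133.192.0/21 (11.133.192.0 - 11.133.199.255) does not contain 75.133.199.119
  75.144.0.0/12 (75.144.0.0 - 75.159.255.255) does not contain 75.133.199.119
Longest matching prefix is /8 -> next hop 95.171.67.37.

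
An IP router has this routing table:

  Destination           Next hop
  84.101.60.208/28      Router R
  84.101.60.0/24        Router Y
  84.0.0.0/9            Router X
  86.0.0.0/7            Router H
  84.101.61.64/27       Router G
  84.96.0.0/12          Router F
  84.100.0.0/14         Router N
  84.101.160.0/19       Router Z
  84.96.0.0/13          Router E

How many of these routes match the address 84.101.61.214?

4

Prefixes containing 84.101.61.214:
  84.0.0.0/9 (84.0.0.0 - 84.127.255.255)
  84.96.0.0/12 (84.96.0.0 - 84.111.255.255)
  84.96.0.0/13 (84.96.0.0 - 84.103.255.255)
  84.100.0.0/14 (84.100.0.0 - 84.103.255.255)
Total matching entries: 4.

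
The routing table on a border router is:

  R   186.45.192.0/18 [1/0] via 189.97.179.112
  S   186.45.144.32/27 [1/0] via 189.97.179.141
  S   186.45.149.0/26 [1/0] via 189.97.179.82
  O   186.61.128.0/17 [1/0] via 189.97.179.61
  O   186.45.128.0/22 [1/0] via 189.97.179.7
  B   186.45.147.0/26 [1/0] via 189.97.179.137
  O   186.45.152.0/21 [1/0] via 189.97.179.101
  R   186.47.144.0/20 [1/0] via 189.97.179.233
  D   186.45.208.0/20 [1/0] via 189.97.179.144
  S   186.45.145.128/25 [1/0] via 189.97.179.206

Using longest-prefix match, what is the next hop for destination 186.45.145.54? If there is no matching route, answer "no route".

no route

No entry's prefix contains 186.45.145.54; there is no default route.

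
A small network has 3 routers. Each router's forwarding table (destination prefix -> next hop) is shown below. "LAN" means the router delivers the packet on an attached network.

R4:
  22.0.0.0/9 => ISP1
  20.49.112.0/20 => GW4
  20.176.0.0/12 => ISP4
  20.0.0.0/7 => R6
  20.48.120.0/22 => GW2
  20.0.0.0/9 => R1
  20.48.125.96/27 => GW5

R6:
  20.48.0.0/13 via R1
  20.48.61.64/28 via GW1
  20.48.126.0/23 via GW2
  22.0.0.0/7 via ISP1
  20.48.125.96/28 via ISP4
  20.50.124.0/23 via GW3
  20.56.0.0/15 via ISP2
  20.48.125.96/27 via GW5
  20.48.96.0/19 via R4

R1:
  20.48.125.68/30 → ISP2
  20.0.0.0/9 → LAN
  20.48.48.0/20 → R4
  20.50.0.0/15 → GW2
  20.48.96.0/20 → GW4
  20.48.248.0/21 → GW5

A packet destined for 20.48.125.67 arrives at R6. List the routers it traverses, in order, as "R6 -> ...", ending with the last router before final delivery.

At R6: longest match for 20.48.125.67 is 20.48.96.0/19 -> R4
At R4: longest match for 20.48.125.67 is 20.0.0.0/9 -> R1
At R1: longest match for 20.48.125.67 is 20.0.0.0/9 -> LAN

R6 -> R4 -> R1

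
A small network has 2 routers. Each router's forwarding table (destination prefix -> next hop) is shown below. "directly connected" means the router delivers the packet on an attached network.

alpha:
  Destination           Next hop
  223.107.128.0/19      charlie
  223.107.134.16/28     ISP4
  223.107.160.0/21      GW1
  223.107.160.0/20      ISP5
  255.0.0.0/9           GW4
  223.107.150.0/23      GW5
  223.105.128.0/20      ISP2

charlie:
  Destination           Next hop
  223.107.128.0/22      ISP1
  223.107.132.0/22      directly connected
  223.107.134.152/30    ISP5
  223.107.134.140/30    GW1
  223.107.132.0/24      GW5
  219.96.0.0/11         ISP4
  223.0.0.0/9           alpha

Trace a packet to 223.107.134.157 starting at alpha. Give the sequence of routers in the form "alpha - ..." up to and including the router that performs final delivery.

alpha - charlie

At alpha: longest match for 223.107.134.157 is 223.107.128.0/19 -> charlie
At charlie: longest match for 223.107.134.157 is 223.107.132.0/22 -> directly connected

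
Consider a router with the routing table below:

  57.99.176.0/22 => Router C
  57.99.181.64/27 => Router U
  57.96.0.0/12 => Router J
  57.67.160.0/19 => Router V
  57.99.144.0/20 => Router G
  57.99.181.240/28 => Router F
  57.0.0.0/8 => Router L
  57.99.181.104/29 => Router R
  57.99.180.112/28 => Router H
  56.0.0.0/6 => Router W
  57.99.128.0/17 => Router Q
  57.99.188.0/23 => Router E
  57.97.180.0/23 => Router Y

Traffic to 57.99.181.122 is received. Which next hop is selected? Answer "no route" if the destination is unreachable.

Router Q

Routes whose prefix contains 57.99.181.122:
  56.0.0.0/6 (56.0.0.0 - 59.255.255.255) -> Router W
  57.0.0.0/8 (57.0.0.0 - 57.255.255.255) -> Router L
  57.96.0.0/12 (57.96.0.0 - 57.111.255.255) -> Router J
  57.99.128.0/17 (57.99.128.0 - 57.99.255.255) -> Router Q
More-specific entries that do NOT match:
  57.99.181.104/29 (57.99.181.104 - 57.99.181.111) does not contain 57.99.181.122
  57.99.181.240/28 (57.99.181.240 - 57.99.181.255) does not contain 57.99.181.122
  57.99.180.112/28 (57.99.180.112 - 57.99.180.127) does not contain 57.99.181.122
  57.99.181.64/27 (57.99.181.64 - 57.99.181.95) does not contain 57.99.181.122
  57.99.188.0/23 (57.99.188.0 - 57.99.189.255) does not contain 57.99.181.122
  57.97.180.0/23 (57.97.180.0 - 57.97.181.255) does not contain 57.99.181.122
  57.99.176.0/22 (57.99.176.0 - 57.99.179.255) does not contain 57.99.181.122
  57.99.144.0/20 (57.99.144.0 - 57.99.159.255) does not contain 57.99.181.122
  57.67.160.0/19 (57.67.160.0 - 57.67.191.255) does not contain 57.99.181.122
Longest matching prefix is /17 -> next hop Router Q.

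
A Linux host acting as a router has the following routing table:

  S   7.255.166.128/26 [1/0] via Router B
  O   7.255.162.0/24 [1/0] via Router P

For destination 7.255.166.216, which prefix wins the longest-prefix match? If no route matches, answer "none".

none

7.255.166.216 is outside every listed prefix and there is no default route.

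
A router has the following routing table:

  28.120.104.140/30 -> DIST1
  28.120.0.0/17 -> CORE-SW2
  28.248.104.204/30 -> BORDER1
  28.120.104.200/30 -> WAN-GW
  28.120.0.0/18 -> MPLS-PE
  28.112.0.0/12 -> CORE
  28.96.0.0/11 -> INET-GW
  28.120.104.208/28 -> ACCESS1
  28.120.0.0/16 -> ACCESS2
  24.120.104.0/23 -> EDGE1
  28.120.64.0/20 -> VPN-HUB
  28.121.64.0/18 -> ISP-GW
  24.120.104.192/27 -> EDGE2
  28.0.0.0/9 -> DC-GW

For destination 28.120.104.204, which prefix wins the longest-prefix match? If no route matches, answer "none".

Entries matching 28.120.104.204:
  28.0.0.0/9 (28.0.0.0 - 28.127.255.255)
  28.96.0.0/11 (28.96.0.0 - 28.127.255.255)
  28.112.0.0/12 (28.112.0.0 - 28.127.255.255)
  28.120.0.0/16 (28.120.0.0 - 28.120.255.255)
  28.120.0.0/17 (28.120.0.0 - 28.120.127.255)
Most specific is 28.120.0.0/17.

28.120.0.0/17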